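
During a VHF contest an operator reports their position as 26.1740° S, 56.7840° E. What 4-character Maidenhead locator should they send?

LG83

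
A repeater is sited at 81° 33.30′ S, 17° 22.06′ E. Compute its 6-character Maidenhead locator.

Shift to the Maidenhead origin (180°W, 90°S): lon 197.3677, lat 8.4450.
Field (20°×10°, letters A–R): lon ⌊197.3677/20⌋ = 9 → J; lat ⌊8.4450/10⌋ = 0 → A.
Square (2°×1°, digits 0–9): lon ⌊17.3677/2⌋ = 8; lat ⌊8.4450/1⌋ = 8.
Subsquare (5′×2.5′, letters a–x): lon ⌊1.3677/0.0833333⌋ = 16 → q; lat ⌊0.4450/0.0416667⌋ = 10 → k.

JA88qk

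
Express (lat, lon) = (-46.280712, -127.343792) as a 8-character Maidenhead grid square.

Shift to the Maidenhead origin (180°W, 90°S): lon 52.65621, lat 43.71929.
Field: 52.65621/20 → 2 → C, 43.71929/10 → 4 → E; chars CE.
Square: 12.65621/2 → 6, 3.71929/1 → 3; chars 63.
Subsquare: 0.65621/0.0833333 → 7 → h, 0.71929/0.0416667 → 17 → r; chars hr.
Extended square: 0.07287/0.00833333 → 8, 0.01095/0.00416667 → 2; chars 82.

CE63hr82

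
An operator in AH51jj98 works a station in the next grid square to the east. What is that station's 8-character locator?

AH51kj08

Longitude extended square 9; +1 → 10, wraps to 0, carry into subsquare.
Longitude subsquare j = 9; +1 → 10 = k.
The latitude characters are unchanged.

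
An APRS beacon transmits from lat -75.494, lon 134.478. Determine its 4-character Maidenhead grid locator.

Offset from 180°W / 90°S: lon 314.48°, lat 14.51°.
Field: lon ⌊314.48/20⌋ = 15 → P; lat ⌊14.51/10⌋ = 1 → B.
Square: lon ⌊14.48/2⌋ = 7; lat ⌊4.51/1⌋ = 4.

PB74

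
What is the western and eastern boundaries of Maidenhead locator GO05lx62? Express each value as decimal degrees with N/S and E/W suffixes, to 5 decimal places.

Field G=6, O=14: +6·20° lon, +14·10° lat → SW at lon -60°, lat 50°.
Square 0, 5: +0·2° lon, +5·1° lat → SW at lon -60°, lat 55°.
Subsquare l=11, x=23: +11·0.0833333° lon, +23·0.0416667° lat → SW at lon -59.0833°, lat 55.9583°.
Extended square 6, 2: +6·0.00833333° lon, +2·0.00416667° lat → SW at lon -59.0333°, lat 55.9667°.
Cell spans 0.00833333° lon × 0.00416667° lat.
west 59.03333° W, east 59.02500° W.

59.03333° W, 59.02500° W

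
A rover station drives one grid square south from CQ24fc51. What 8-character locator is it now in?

CQ24fc50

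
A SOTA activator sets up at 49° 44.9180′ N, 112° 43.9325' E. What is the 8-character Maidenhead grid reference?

Add 180° to longitude and 90° to latitude: 292.73221, 139.74863.
Field: lon ⌊292.73221/20⌋ = 14 → O; lat ⌊139.74863/10⌋ = 13 → N.
Square: lon ⌊12.73221/2⌋ = 6; lat ⌊9.74863/1⌋ = 9.
Subsquare: lon ⌊0.73221/0.0833333⌋ = 8 → i; lat ⌊0.74863/0.0416667⌋ = 17 → r.
Extended square: lon ⌊0.06554/0.00833333⌋ = 7; lat ⌊0.04030/0.00416667⌋ = 9.

ON69ir79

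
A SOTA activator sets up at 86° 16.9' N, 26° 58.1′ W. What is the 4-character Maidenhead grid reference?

HR66

Shift to the Maidenhead origin (180°W, 90°S): lon 153.03, lat 176.28.
Field (20°×10°, letters A–R): lon ⌊153.03/20⌋ = 7 → H; lat ⌊176.28/10⌋ = 17 → R.
Square (2°×1°, digits 0–9): lon ⌊13.03/2⌋ = 6; lat ⌊6.28/1⌋ = 6.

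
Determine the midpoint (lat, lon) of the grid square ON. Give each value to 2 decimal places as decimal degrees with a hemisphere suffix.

45.00° N, 110.00° E

Field O=14, N=13: +14·20° lon, +13·10° lat → SW at lon 100°, lat 40°.
Cell spans 20° lon × 10° lat. Centre is SW corner plus half of each.
latitude 45.00° N, longitude 110.00° E.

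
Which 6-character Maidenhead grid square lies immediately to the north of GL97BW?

Latitude subsquare w = 22; +1 → 23 = x.
The longitude characters are unchanged.

GL97bx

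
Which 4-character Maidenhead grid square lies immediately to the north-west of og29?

OH10

Longitude square 2; −1 → 1.
Latitude square 9; +1 → 10, wraps to 0, carry into field.
Latitude field G = 6; +1 → 7 = H.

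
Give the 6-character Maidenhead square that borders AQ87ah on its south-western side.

Longitude subsquare a = 0; −1 → -1, wraps to 23 = x, carry into square.
Longitude square 8; −1 → 7.
Latitude subsquare h = 7; −1 → 6 = g.

AQ77xg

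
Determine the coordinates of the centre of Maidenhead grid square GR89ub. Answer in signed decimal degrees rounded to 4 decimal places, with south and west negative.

Field G=6, R=17: +6·20° lon, +17·10° lat → SW at lon -60°, lat 80°.
Square 8, 9: +8·2° lon, +9·1° lat → SW at lon -44°, lat 89°.
Subsquare u=20, b=1: +20·0.0833333° lon, +1·0.0416667° lat → SW at lon -42.3333°, lat 89.0417°.
Cell spans 0.0833333° lon × 0.0416667° lat. Centre is SW corner plus half of each.
latitude 89.0625, longitude -42.2917.

89.0625, -42.2917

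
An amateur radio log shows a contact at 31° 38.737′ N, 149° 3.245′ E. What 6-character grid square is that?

Offset from 180°W / 90°S: lon 329.0541°, lat 121.6456°.
Field: lon ⌊329.0541/20⌋ = 16 → Q; lat ⌊121.6456/10⌋ = 12 → M.
Square: lon ⌊9.0541/2⌋ = 4; lat ⌊1.6456/1⌋ = 1.
Subsquare: lon ⌊1.0541/0.0833333⌋ = 12 → m; lat ⌊0.6456/0.0416667⌋ = 15 → p.

QM41mp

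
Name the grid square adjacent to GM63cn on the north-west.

Longitude subsquare c = 2; −1 → 1 = b.
Latitude subsquare n = 13; +1 → 14 = o.

GM63bo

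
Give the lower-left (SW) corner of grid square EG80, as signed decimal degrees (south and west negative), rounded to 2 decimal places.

-30.00, -84.00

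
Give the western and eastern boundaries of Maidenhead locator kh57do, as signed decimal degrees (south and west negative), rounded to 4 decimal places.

Field K=10, H=7: +10·20° lon, +7·10° lat → SW at lon 20°, lat -20°.
Square 5, 7: +5·2° lon, +7·1° lat → SW at lon 30°, lat -13°.
Subsquare d=3, o=14: +3·0.0833333° lon, +14·0.0416667° lat → SW at lon 30.25°, lat -12.4167°.
Cell spans 0.0833333° lon × 0.0416667° lat.
west 30.2500, east 30.3333.

30.2500, 30.3333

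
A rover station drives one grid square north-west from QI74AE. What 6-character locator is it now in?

Longitude subsquare a = 0; −1 → -1, wraps to 23 = x, carry into square.
Longitude square 7; −1 → 6.
Latitude subsquare e = 4; +1 → 5 = f.

QI64xf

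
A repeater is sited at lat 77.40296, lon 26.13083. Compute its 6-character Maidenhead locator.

KQ37bj

Shift to the Maidenhead origin (180°W, 90°S): lon 206.1308, lat 167.4030.
Field: lon ⌊206.1308/20⌋ = 10 → K; lat ⌊167.4030/10⌋ = 16 → Q.
Square: lon ⌊6.1308/2⌋ = 3; lat ⌊7.4030/1⌋ = 7.
Subsquare: lon ⌊0.1308/0.0833333⌋ = 1 → b; lat ⌊0.4030/0.0416667⌋ = 9 → j.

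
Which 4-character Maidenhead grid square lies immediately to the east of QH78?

Longitude square 7; +1 → 8.
The latitude characters are unchanged.

QH88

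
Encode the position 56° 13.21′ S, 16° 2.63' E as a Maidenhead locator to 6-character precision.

JD83as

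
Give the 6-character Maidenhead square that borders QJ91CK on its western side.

QJ91bk

Longitude subsquare c = 2; −1 → 1 = b.
The latitude characters are unchanged.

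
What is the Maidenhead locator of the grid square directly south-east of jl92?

KL01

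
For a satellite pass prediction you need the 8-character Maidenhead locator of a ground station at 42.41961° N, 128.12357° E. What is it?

PN42bk40

Add 180° to longitude and 90° to latitude: 308.12357, 132.41961.
Field (20°×10°, letters A–R): lon ⌊308.12357/20⌋ = 15 → P; lat ⌊132.41961/10⌋ = 13 → N.
Square (2°×1°, digits 0–9): lon ⌊8.12357/2⌋ = 4; lat ⌊2.41961/1⌋ = 2.
Subsquare (5′×2.5′, letters a–x): lon ⌊0.12357/0.0833333⌋ = 1 → b; lat ⌊0.41961/0.0416667⌋ = 10 → k.
Extended square (30″×15″, digits 0–9): lon ⌊0.04024/0.00833333⌋ = 4; lat ⌊0.00294/0.00416667⌋ = 0.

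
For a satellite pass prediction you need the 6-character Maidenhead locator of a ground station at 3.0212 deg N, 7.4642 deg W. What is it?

IJ63ga

Shift to the Maidenhead origin (180°W, 90°S): lon 172.5358, lat 93.0212.
Field: 172.5358/20 → 8 → I, 93.0212/10 → 9 → J; chars IJ.
Square: 12.5358/2 → 6, 3.0212/1 → 3; chars 63.
Subsquare: 0.5358/0.0833333 → 6 → g, 0.0212/0.0416667 → 0 → a; chars ga.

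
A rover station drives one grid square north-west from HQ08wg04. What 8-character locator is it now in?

Longitude extended square 0; −1 → -1, wraps to 9, carry into subsquare.
Longitude subsquare w = 22; −1 → 21 = v.
Latitude extended square 4; +1 → 5.

HQ08vg95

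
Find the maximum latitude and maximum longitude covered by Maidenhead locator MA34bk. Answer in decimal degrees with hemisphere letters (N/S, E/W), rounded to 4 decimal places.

Field M=12, A=0: +12·20° lon, +0·10° lat → SW at lon 60°, lat -90°.
Square 3, 4: +3·2° lon, +4·1° lat → SW at lon 66°, lat -86°.
Subsquare b=1, k=10: +1·0.0833333° lon, +10·0.0416667° lat → SW at lon 66.0833°, lat -85.5833°.
Cell spans 0.0833333° lon × 0.0416667° lat. NE corner is SW corner plus one full cell.
latitude 85.5417° S, longitude 66.1667° E.

85.5417° S, 66.1667° E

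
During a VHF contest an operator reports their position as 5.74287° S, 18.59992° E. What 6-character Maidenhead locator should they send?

JI94hg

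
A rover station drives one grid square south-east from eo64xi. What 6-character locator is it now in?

EO74ah

Longitude subsquare x = 23; +1 → 24, wraps to 0 = a, carry into square.
Longitude square 6; +1 → 7.
Latitude subsquare i = 8; −1 → 7 = h.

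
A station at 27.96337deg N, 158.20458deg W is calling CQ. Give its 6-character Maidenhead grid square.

BL07vx

Offset from 180°W / 90°S: lon 21.7954°, lat 117.9634°.
Field: lon ⌊21.7954/20⌋ = 1 → B; lat ⌊117.9634/10⌋ = 11 → L.
Square: lon ⌊1.7954/2⌋ = 0; lat ⌊7.9634/1⌋ = 7.
Subsquare: lon ⌊1.7954/0.0833333⌋ = 21 → v; lat ⌊0.9634/0.0416667⌋ = 23 → x.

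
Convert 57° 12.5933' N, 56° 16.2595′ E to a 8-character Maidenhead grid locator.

LO87df20

Add 180° to longitude and 90° to latitude: 236.27099, 147.20989.
Field: lon ⌊236.27099/20⌋ = 11 → L; lat ⌊147.20989/10⌋ = 14 → O.
Square: lon ⌊16.27099/2⌋ = 8; lat ⌊7.20989/1⌋ = 7.
Subsquare: lon ⌊0.27099/0.0833333⌋ = 3 → d; lat ⌊0.20989/0.0416667⌋ = 5 → f.
Extended square: lon ⌊0.02099/0.00833333⌋ = 2; lat ⌊0.00156/0.00416667⌋ = 0.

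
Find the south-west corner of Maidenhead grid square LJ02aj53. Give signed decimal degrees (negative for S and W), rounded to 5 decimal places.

2.38750, 40.04167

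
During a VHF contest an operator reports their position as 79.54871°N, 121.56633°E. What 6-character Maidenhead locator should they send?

PQ09sn

Offset from 180°W / 90°S: lon 301.5663°, lat 169.5487°.
Field (20°×10°, letters A–R): lon ⌊301.5663/20⌋ = 15 → P; lat ⌊169.5487/10⌋ = 16 → Q.
Square (2°×1°, digits 0–9): lon ⌊1.5663/2⌋ = 0; lat ⌊9.5487/1⌋ = 9.
Subsquare (5′×2.5′, letters a–x): lon ⌊1.5663/0.0833333⌋ = 18 → s; lat ⌊0.5487/0.0416667⌋ = 13 → n.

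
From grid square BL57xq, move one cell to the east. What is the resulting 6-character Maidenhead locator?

Longitude subsquare x = 23; +1 → 24, wraps to 0 = a, carry into square.
Longitude square 5; +1 → 6.
The latitude characters are unchanged.

BL67aq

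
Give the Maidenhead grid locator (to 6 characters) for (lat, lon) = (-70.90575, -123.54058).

CB89fc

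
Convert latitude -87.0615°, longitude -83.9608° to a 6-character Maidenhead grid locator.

EA82aw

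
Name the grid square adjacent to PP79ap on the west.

Longitude subsquare a = 0; −1 → -1, wraps to 23 = x, carry into square.
Longitude square 7; −1 → 6.
The latitude characters are unchanged.

PP69xp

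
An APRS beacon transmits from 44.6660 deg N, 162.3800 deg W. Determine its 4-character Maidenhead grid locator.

AN84

Add 180° to longitude and 90° to latitude: 17.62, 134.67.
Field (20°×10°, letters A–R): 17.62/20 → 0 → A, 134.67/10 → 13 → N; chars AN.
Square (2°×1°, digits 0–9): 17.62/2 → 8, 4.67/1 → 4; chars 84.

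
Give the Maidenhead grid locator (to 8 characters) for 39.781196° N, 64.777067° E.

Add 180° to longitude and 90° to latitude: 244.77707, 129.78120.
Field: lon ⌊244.77707/20⌋ = 12 → M; lat ⌊129.78120/10⌋ = 12 → M.
Square: lon ⌊4.77707/2⌋ = 2; lat ⌊9.78120/1⌋ = 9.
Subsquare: lon ⌊0.77707/0.0833333⌋ = 9 → j; lat ⌊0.78120/0.0416667⌋ = 18 → s.
Extended square: lon ⌊0.02707/0.00833333⌋ = 3; lat ⌊0.03120/0.00416667⌋ = 7.

MM29js37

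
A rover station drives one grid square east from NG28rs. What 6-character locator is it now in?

NG28ss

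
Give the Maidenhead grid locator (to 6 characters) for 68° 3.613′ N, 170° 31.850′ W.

AP48rb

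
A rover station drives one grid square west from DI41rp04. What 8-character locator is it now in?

Longitude extended square 0; −1 → -1, wraps to 9, carry into subsquare.
Longitude subsquare r = 17; −1 → 16 = q.
The latitude characters are unchanged.

DI41qp94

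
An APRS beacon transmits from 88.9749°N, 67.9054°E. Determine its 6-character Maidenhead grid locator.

Add 180° to longitude and 90° to latitude: 247.9054, 178.9749.
Field: 247.9054/20 → 12 → M, 178.9749/10 → 17 → R; chars MR.
Square: 7.9054/2 → 3, 8.9749/1 → 8; chars 38.
Subsquare: 1.9054/0.0833333 → 22 → w, 0.9749/0.0416667 → 23 → x; chars wx.

MR38wx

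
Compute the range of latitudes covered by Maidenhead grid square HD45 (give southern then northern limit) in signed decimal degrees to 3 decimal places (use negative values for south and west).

-55.000, -54.000

Field H=7, D=3: +7·20° lon, +3·10° lat → SW at lon -40°, lat -60°.
Square 4, 5: +4·2° lon, +5·1° lat → SW at lon -32°, lat -55°.
Cell spans 2° lon × 1° lat.
south -55.000, north -54.000.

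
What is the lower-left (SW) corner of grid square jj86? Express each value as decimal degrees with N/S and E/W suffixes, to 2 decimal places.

6.00° N, 16.00° E

Field J=9, J=9: +9·20° lon, +9·10° lat → SW at lon 0°, lat 0°.
Square 8, 6: +8·2° lon, +6·1° lat → SW at lon 16°, lat 6°.
latitude 6.00° N, longitude 16.00° E.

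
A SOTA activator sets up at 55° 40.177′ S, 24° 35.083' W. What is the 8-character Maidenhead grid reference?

Offset from 180°W / 90°S: lon 155.41528°, lat 34.33038°.
Field: 155.41528/20 → 7 → H, 34.33038/10 → 3 → D; chars HD.
Square: 15.41528/2 → 7, 4.33038/1 → 4; chars 74.
Subsquare: 1.41528/0.0833333 → 16 → q, 0.33038/0.0416667 → 7 → h; chars qh.
Extended square: 0.08195/0.00833333 → 9, 0.03872/0.00416667 → 9; chars 99.

HD74qh99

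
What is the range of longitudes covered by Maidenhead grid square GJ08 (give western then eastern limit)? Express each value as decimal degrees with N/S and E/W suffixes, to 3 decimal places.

Field G=6, J=9: +6·20° lon, +9·10° lat → SW at lon -60°, lat 0°.
Square 0, 8: +0·2° lon, +8·1° lat → SW at lon -60°, lat 8°.
Cell spans 2° lon × 1° lat.
west 60.000° W, east 58.000° W.

60.000° W, 58.000° W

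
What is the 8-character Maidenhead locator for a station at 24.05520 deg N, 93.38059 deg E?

NL64qb53

Offset from 180°W / 90°S: lon 273.38059°, lat 114.05520°.
Field (20°×10°, letters A–R): 273.38059/20 → 13 → N, 114.05520/10 → 11 → L; chars NL.
Square (2°×1°, digits 0–9): 13.38059/2 → 6, 4.05520/1 → 4; chars 64.
Subsquare (5′×2.5′, letters a–x): 1.38059/0.0833333 → 16 → q, 0.05520/0.0416667 → 1 → b; chars qb.
Extended square (30″×15″, digits 0–9): 0.04726/0.00833333 → 5, 0.01353/0.00416667 → 3; chars 53.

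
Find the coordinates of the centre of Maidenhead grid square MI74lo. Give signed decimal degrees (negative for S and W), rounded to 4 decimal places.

Field M=12, I=8: +12·20° lon, +8·10° lat → SW at lon 60°, lat -10°.
Square 7, 4: +7·2° lon, +4·1° lat → SW at lon 74°, lat -6°.
Subsquare l=11, o=14: +11·0.0833333° lon, +14·0.0416667° lat → SW at lon 74.9167°, lat -5.41667°.
Cell spans 0.0833333° lon × 0.0416667° lat. Centre is SW corner plus half of each.
latitude -5.3958, longitude 74.9583.

-5.3958, 74.9583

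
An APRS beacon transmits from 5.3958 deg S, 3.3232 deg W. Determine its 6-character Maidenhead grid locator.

II84io

Offset from 180°W / 90°S: lon 176.6768°, lat 84.6042°.
Field (20°×10°, letters A–R): lon ⌊176.6768/20⌋ = 8 → I; lat ⌊84.6042/10⌋ = 8 → I.
Square (2°×1°, digits 0–9): lon ⌊16.6768/2⌋ = 8; lat ⌊4.6042/1⌋ = 4.
Subsquare (5′×2.5′, letters a–x): lon ⌊0.6768/0.0833333⌋ = 8 → i; lat ⌊0.6042/0.0416667⌋ = 14 → o.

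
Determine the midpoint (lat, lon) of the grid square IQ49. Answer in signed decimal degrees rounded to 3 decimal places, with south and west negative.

79.500, -11.000

Field I=8, Q=16: +8·20° lon, +16·10° lat → SW at lon -20°, lat 70°.
Square 4, 9: +4·2° lon, +9·1° lat → SW at lon -12°, lat 79°.
Cell spans 2° lon × 1° lat. Centre is SW corner plus half of each.
latitude 79.500, longitude -11.000.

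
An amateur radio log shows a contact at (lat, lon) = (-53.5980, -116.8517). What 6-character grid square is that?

DD16nj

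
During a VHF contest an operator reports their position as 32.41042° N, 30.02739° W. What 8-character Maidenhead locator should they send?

HM42xj68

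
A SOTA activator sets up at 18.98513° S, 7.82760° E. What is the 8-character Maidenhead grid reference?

Offset from 180°W / 90°S: lon 187.82760°, lat 71.01487°.
Field (20°×10°, letters A–R): 187.82760/20 → 9 → J, 71.01487/10 → 7 → H; chars JH.
Square (2°×1°, digits 0–9): 7.82760/2 → 3, 1.01487/1 → 1; chars 31.
Subsquare (5′×2.5′, letters a–x): 1.82760/0.0833333 → 21 → v, 0.01487/0.0416667 → 0 → a; chars va.
Extended square (30″×15″, digits 0–9): 0.07760/0.00833333 → 9, 0.01487/0.00416667 → 3; chars 93.

JH31va93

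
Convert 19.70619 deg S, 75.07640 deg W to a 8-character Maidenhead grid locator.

Shift to the Maidenhead origin (180°W, 90°S): lon 104.92360, lat 70.29381.
Field (20°×10°, letters A–R): lon ⌊104.92360/20⌋ = 5 → F; lat ⌊70.29381/10⌋ = 7 → H.
Square (2°×1°, digits 0–9): lon ⌊4.92360/2⌋ = 2; lat ⌊0.29381/1⌋ = 0.
Subsquare (5′×2.5′, letters a–x): lon ⌊0.92360/0.0833333⌋ = 11 → l; lat ⌊0.29381/0.0416667⌋ = 7 → h.
Extended square (30″×15″, digits 0–9): lon ⌊0.00693/0.00833333⌋ = 0; lat ⌊0.00214/0.00416667⌋ = 0.

FH20lh00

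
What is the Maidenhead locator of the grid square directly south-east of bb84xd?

Longitude subsquare x = 23; +1 → 24, wraps to 0 = a, carry into square.
Longitude square 8; +1 → 9.
Latitude subsquare d = 3; −1 → 2 = c.

BB94ac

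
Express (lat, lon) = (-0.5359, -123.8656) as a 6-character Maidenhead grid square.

CI89bl

Offset from 180°W / 90°S: lon 56.1344°, lat 89.4641°.
Field: 56.1344/20 → 2 → C, 89.4641/10 → 8 → I; chars CI.
Square: 16.1344/2 → 8, 9.4641/1 → 9; chars 89.
Subsquare: 0.1344/0.0833333 → 1 → b, 0.4641/0.0416667 → 11 → l; chars bl.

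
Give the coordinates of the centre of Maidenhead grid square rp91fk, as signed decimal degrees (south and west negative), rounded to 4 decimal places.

61.4375, 178.4583

Field R=17, P=15: +17·20° lon, +15·10° lat → SW at lon 160°, lat 60°.
Square 9, 1: +9·2° lon, +1·1° lat → SW at lon 178°, lat 61°.
Subsquare f=5, k=10: +5·0.0833333° lon, +10·0.0416667° lat → SW at lon 178.417°, lat 61.4167°.
Cell spans 0.0833333° lon × 0.0416667° lat. Centre is SW corner plus half of each.
latitude 61.4375, longitude 178.4583.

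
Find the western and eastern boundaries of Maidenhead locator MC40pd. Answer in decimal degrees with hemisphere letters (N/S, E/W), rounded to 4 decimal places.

69.2500° E, 69.3333° E

Field M=12, C=2: +12·20° lon, +2·10° lat → SW at lon 60°, lat -70°.
Square 4, 0: +4·2° lon, +0·1° lat → SW at lon 68°, lat -70°.
Subsquare p=15, d=3: +15·0.0833333° lon, +3·0.0416667° lat → SW at lon 69.25°, lat -69.875°.
Cell spans 0.0833333° lon × 0.0416667° lat.
west 69.2500° E, east 69.3333° E.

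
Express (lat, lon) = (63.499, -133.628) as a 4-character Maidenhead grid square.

CP33

Add 180° to longitude and 90° to latitude: 46.37, 153.50.
Field (20°×10°, letters A–R): 46.37/20 → 2 → C, 153.50/10 → 15 → P; chars CP.
Square (2°×1°, digits 0–9): 6.37/2 → 3, 3.50/1 → 3; chars 33.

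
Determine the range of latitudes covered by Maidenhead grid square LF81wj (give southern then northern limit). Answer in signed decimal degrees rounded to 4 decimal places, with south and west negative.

-38.6250, -38.5833

Field L=11, F=5: +11·20° lon, +5·10° lat → SW at lon 40°, lat -40°.
Square 8, 1: +8·2° lon, +1·1° lat → SW at lon 56°, lat -39°.
Subsquare w=22, j=9: +22·0.0833333° lon, +9·0.0416667° lat → SW at lon 57.8333°, lat -38.625°.
Cell spans 0.0833333° lon × 0.0416667° lat.
south -38.6250, north -38.5833.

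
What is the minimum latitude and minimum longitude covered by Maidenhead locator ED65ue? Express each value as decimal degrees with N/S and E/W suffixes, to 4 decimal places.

Field E=4, D=3: +4·20° lon, +3·10° lat → SW at lon -100°, lat -60°.
Square 6, 5: +6·2° lon, +5·1° lat → SW at lon -88°, lat -55°.
Subsquare u=20, e=4: +20·0.0833333° lon, +4·0.0416667° lat → SW at lon -86.3333°, lat -54.8333°.
latitude 54.8333° S, longitude 86.3333° W.

54.8333° S, 86.3333° W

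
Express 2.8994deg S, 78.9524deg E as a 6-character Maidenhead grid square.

MI97lc

Add 180° to longitude and 90° to latitude: 258.9524, 87.1006.
Field: lon ⌊258.9524/20⌋ = 12 → M; lat ⌊87.1006/10⌋ = 8 → I.
Square: lon ⌊18.9524/2⌋ = 9; lat ⌊7.1006/1⌋ = 7.
Subsquare: lon ⌊0.9524/0.0833333⌋ = 11 → l; lat ⌊0.1006/0.0416667⌋ = 2 → c.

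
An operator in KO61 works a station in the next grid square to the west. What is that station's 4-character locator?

KO51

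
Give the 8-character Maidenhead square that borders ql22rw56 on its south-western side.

Longitude extended square 5; −1 → 4.
Latitude extended square 6; −1 → 5.

QL22rw45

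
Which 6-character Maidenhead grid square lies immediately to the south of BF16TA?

Latitude subsquare a = 0; −1 → -1, wraps to 23 = x, carry into square.
Latitude square 6; −1 → 5.
The longitude characters are unchanged.

BF15tx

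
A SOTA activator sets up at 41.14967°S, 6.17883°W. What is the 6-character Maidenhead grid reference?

IE68vu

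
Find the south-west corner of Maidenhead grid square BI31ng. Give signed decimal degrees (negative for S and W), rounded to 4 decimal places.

-8.7500, -152.9167

Field B=1, I=8: +1·20° lon, +8·10° lat → SW at lon -160°, lat -10°.
Square 3, 1: +3·2° lon, +1·1° lat → SW at lon -154°, lat -9°.
Subsquare n=13, g=6: +13·0.0833333° lon, +6·0.0416667° lat → SW at lon -152.917°, lat -8.75°.
latitude -8.7500, longitude -152.9167.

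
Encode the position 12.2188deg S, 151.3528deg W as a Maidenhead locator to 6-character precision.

BH47hs

Offset from 180°W / 90°S: lon 28.6472°, lat 77.7812°.
Field: lon ⌊28.6472/20⌋ = 1 → B; lat ⌊77.7812/10⌋ = 7 → H.
Square: lon ⌊8.6472/2⌋ = 4; lat ⌊7.7812/1⌋ = 7.
Subsquare: lon ⌊0.6472/0.0833333⌋ = 7 → h; lat ⌊0.7812/0.0416667⌋ = 18 → s.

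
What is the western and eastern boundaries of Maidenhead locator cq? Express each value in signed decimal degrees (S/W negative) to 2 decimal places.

-140.00, -120.00

Field C=2, Q=16: +2·20° lon, +16·10° lat → SW at lon -140°, lat 70°.
Cell spans 20° lon × 10° lat.
west -140.00, east -120.00.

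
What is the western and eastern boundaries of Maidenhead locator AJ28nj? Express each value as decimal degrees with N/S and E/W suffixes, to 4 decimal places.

Field A=0, J=9: +0·20° lon, +9·10° lat → SW at lon -180°, lat 0°.
Square 2, 8: +2·2° lon, +8·1° lat → SW at lon -176°, lat 8°.
Subsquare n=13, j=9: +13·0.0833333° lon, +9·0.0416667° lat → SW at lon -174.917°, lat 8.375°.
Cell spans 0.0833333° lon × 0.0416667° lat.
west 174.9167° W, east 174.8333° W.

174.9167° W, 174.8333° W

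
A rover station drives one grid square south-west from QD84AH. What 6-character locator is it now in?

QD74xg

Longitude subsquare a = 0; −1 → -1, wraps to 23 = x, carry into square.
Longitude square 8; −1 → 7.
Latitude subsquare h = 7; −1 → 6 = g.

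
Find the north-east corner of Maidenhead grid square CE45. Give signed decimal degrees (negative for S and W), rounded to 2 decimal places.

-44.00, -130.00

Field C=2, E=4: +2·20° lon, +4·10° lat → SW at lon -140°, lat -50°.
Square 4, 5: +4·2° lon, +5·1° lat → SW at lon -132°, lat -45°.
Cell spans 2° lon × 1° lat. NE corner is SW corner plus one full cell.
latitude -44.00, longitude -130.00.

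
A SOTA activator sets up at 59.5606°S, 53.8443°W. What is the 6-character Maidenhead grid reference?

GD30bk

Shift to the Maidenhead origin (180°W, 90°S): lon 126.1557, lat 30.4394.
Field (20°×10°, letters A–R): lon ⌊126.1557/20⌋ = 6 → G; lat ⌊30.4394/10⌋ = 3 → D.
Square (2°×1°, digits 0–9): lon ⌊6.1557/2⌋ = 3; lat ⌊0.4394/1⌋ = 0.
Subsquare (5′×2.5′, letters a–x): lon ⌊0.1557/0.0833333⌋ = 1 → b; lat ⌊0.4394/0.0416667⌋ = 10 → k.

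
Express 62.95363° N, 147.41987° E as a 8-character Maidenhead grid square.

QP32rw08

Shift to the Maidenhead origin (180°W, 90°S): lon 327.41987, lat 152.95363.
Field: 327.41987/20 → 16 → Q, 152.95363/10 → 15 → P; chars QP.
Square: 7.41987/2 → 3, 2.95363/1 → 2; chars 32.
Subsquare: 1.41987/0.0833333 → 17 → r, 0.95363/0.0416667 → 22 → w; chars rw.
Extended square: 0.00320/0.00833333 → 0, 0.03696/0.00416667 → 8; chars 08.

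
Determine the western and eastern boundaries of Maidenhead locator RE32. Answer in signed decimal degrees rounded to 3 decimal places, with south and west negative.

Field R=17, E=4: +17·20° lon, +4·10° lat → SW at lon 160°, lat -50°.
Square 3, 2: +3·2° lon, +2·1° lat → SW at lon 166°, lat -48°.
Cell spans 2° lon × 1° lat.
west 166.000, east 168.000.

166.000, 168.000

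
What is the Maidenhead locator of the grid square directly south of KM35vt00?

KM35vs09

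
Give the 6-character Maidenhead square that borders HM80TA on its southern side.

HL89tx

Latitude subsquare a = 0; −1 → -1, wraps to 23 = x, carry into square.
Latitude square 0; −1 → -1, wraps to 9, carry into field.
Latitude field M = 12; −1 → 11 = L.
The longitude characters are unchanged.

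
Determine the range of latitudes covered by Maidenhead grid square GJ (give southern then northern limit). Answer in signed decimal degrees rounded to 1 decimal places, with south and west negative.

0.0, 10.0

Field G=6, J=9: +6·20° lon, +9·10° lat → SW at lon -60°, lat 0°.
Cell spans 20° lon × 10° lat.
south 0.0, north 10.0.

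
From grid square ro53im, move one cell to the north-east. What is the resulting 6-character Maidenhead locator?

RO53jn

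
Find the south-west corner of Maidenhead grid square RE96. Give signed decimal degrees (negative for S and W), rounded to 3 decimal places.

Field R=17, E=4: +17·20° lon, +4·10° lat → SW at lon 160°, lat -50°.
Square 9, 6: +9·2° lon, +6·1° lat → SW at lon 178°, lat -44°.
latitude -44.000, longitude 178.000.

-44.000, 178.000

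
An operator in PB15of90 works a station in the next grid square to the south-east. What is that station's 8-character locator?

PB15pe09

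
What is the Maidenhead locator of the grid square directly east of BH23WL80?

Longitude extended square 8; +1 → 9.
The latitude characters are unchanged.

BH23wl90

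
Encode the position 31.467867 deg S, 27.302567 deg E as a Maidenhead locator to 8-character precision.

KF38pm67

Add 180° to longitude and 90° to latitude: 207.30257, 58.53213.
Field: lon ⌊207.30257/20⌋ = 10 → K; lat ⌊58.53213/10⌋ = 5 → F.
Square: lon ⌊7.30257/2⌋ = 3; lat ⌊8.53213/1⌋ = 8.
Subsquare: lon ⌊1.30257/0.0833333⌋ = 15 → p; lat ⌊0.53213/0.0416667⌋ = 12 → m.
Extended square: lon ⌊0.05257/0.00833333⌋ = 6; lat ⌊0.03213/0.00416667⌋ = 7.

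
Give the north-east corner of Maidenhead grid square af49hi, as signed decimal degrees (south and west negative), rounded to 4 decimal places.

-30.6250, -171.3333

Field A=0, F=5: +0·20° lon, +5·10° lat → SW at lon -180°, lat -40°.
Square 4, 9: +4·2° lon, +9·1° lat → SW at lon -172°, lat -31°.
Subsquare h=7, i=8: +7·0.0833333° lon, +8·0.0416667° lat → SW at lon -171.417°, lat -30.6667°.
Cell spans 0.0833333° lon × 0.0416667° lat. NE corner is SW corner plus one full cell.
latitude -30.6250, longitude -171.3333.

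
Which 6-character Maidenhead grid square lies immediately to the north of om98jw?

OM98jx

Latitude subsquare w = 22; +1 → 23 = x.
The longitude characters are unchanged.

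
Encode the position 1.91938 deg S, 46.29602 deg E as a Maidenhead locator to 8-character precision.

LI38db59

Offset from 180°W / 90°S: lon 226.29602°, lat 88.08062°.
Field (20°×10°, letters A–R): lon ⌊226.29602/20⌋ = 11 → L; lat ⌊88.08062/10⌋ = 8 → I.
Square (2°×1°, digits 0–9): lon ⌊6.29602/2⌋ = 3; lat ⌊8.08062/1⌋ = 8.
Subsquare (5′×2.5′, letters a–x): lon ⌊0.29602/0.0833333⌋ = 3 → d; lat ⌊0.08062/0.0416667⌋ = 1 → b.
Extended square (30″×15″, digits 0–9): lon ⌊0.04602/0.00833333⌋ = 5; lat ⌊0.03895/0.00416667⌋ = 9.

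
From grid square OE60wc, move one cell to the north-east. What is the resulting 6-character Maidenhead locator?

Longitude subsquare w = 22; +1 → 23 = x.
Latitude subsquare c = 2; +1 → 3 = d.

OE60xd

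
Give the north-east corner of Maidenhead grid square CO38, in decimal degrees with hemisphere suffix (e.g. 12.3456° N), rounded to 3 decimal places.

59.000° N, 132.000° W

Field C=2, O=14: +2·20° lon, +14·10° lat → SW at lon -140°, lat 50°.
Square 3, 8: +3·2° lon, +8·1° lat → SW at lon -134°, lat 58°.
Cell spans 2° lon × 1° lat. NE corner is SW corner plus one full cell.
latitude 59.000° N, longitude 132.000° W.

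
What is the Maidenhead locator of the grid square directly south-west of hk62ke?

Longitude subsquare k = 10; −1 → 9 = j.
Latitude subsquare e = 4; −1 → 3 = d.

HK62jd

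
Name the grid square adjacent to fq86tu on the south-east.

Longitude subsquare t = 19; +1 → 20 = u.
Latitude subsquare u = 20; −1 → 19 = t.

FQ86ut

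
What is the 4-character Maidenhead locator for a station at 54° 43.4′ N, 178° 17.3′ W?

AO04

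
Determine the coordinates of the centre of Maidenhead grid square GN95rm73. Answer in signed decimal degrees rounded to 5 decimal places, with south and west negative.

45.51458, -40.52083

Field G=6, N=13: +6·20° lon, +13·10° lat → SW at lon -60°, lat 40°.
Square 9, 5: +9·2° lon, +5·1° lat → SW at lon -42°, lat 45°.
Subsquare r=17, m=12: +17·0.0833333° lon, +12·0.0416667° lat → SW at lon -40.5833°, lat 45.5°.
Extended square 7, 3: +7·0.00833333° lon, +3·0.00416667° lat → SW at lon -40.525°, lat 45.5125°.
Cell spans 0.00833333° lon × 0.00416667° lat. Centre is SW corner plus half of each.
latitude 45.51458, longitude -40.52083.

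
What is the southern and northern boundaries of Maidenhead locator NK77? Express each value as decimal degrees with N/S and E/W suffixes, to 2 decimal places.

17.00° N, 18.00° N

Field N=13, K=10: +13·20° lon, +10·10° lat → SW at lon 80°, lat 10°.
Square 7, 7: +7·2° lon, +7·1° lat → SW at lon 94°, lat 17°.
Cell spans 2° lon × 1° lat.
south 17.00° N, north 18.00° N.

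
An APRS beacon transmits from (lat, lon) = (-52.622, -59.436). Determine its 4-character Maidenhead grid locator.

Offset from 180°W / 90°S: lon 120.56°, lat 37.38°.
Field: lon ⌊120.56/20⌋ = 6 → G; lat ⌊37.38/10⌋ = 3 → D.
Square: lon ⌊0.56/2⌋ = 0; lat ⌊7.38/1⌋ = 7.

GD07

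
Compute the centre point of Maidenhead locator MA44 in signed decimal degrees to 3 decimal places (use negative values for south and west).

-85.500, 69.000

Field M=12, A=0: +12·20° lon, +0·10° lat → SW at lon 60°, lat -90°.
Square 4, 4: +4·2° lon, +4·1° lat → SW at lon 68°, lat -86°.
Cell spans 2° lon × 1° lat. Centre is SW corner plus half of each.
latitude -85.500, longitude 69.000.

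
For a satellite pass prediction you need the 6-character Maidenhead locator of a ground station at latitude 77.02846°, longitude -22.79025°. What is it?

HQ87oa

Offset from 180°W / 90°S: lon 157.2097°, lat 167.0285°.
Field: 157.2097/20 → 7 → H, 167.0285/10 → 16 → Q; chars HQ.
Square: 17.2097/2 → 8, 7.0285/1 → 7; chars 87.
Subsquare: 1.2097/0.0833333 → 14 → o, 0.0285/0.0416667 → 0 → a; chars oa.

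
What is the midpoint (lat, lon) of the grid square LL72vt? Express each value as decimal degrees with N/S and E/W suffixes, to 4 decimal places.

Field L=11, L=11: +11·20° lon, +11·10° lat → SW at lon 40°, lat 20°.
Square 7, 2: +7·2° lon, +2·1° lat → SW at lon 54°, lat 22°.
Subsquare v=21, t=19: +21·0.0833333° lon, +19·0.0416667° lat → SW at lon 55.75°, lat 22.7917°.
Cell spans 0.0833333° lon × 0.0416667° lat. Centre is SW corner plus half of each.
latitude 22.8125° N, longitude 55.7917° E.

22.8125° N, 55.7917° E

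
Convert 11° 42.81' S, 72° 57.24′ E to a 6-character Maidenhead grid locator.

MH68lg

Offset from 180°W / 90°S: lon 252.9540°, lat 78.2865°.
Field: lon ⌊252.9540/20⌋ = 12 → M; lat ⌊78.2865/10⌋ = 7 → H.
Square: lon ⌊12.9540/2⌋ = 6; lat ⌊8.2865/1⌋ = 8.
Subsquare: lon ⌊0.9540/0.0833333⌋ = 11 → l; lat ⌊0.2865/0.0416667⌋ = 6 → g.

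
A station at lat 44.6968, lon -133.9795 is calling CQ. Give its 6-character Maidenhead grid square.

CN34aq

Add 180° to longitude and 90° to latitude: 46.0205, 134.6968.
Field: lon ⌊46.0205/20⌋ = 2 → C; lat ⌊134.6968/10⌋ = 13 → N.
Square: lon ⌊6.0205/2⌋ = 3; lat ⌊4.6968/1⌋ = 4.
Subsquare: lon ⌊0.0205/0.0833333⌋ = 0 → a; lat ⌊0.6968/0.0416667⌋ = 16 → q.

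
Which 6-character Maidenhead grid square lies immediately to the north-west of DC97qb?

Longitude subsquare q = 16; −1 → 15 = p.
Latitude subsquare b = 1; +1 → 2 = c.

DC97pc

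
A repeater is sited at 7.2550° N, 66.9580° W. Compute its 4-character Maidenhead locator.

FJ67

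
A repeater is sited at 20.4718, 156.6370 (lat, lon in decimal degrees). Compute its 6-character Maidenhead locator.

QL80hl

Shift to the Maidenhead origin (180°W, 90°S): lon 336.6370, lat 110.4718.
Field: 336.6370/20 → 16 → Q, 110.4718/10 → 11 → L; chars QL.
Square: 16.6370/2 → 8, 0.4718/1 → 0; chars 80.
Subsquare: 0.6370/0.0833333 → 7 → h, 0.4718/0.0416667 → 11 → l; chars hl.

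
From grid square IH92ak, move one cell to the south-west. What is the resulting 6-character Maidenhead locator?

Longitude subsquare a = 0; −1 → -1, wraps to 23 = x, carry into square.
Longitude square 9; −1 → 8.
Latitude subsquare k = 10; −1 → 9 = j.

IH82xj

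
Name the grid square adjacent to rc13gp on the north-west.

Longitude subsquare g = 6; −1 → 5 = f.
Latitude subsquare p = 15; +1 → 16 = q.

RC13fq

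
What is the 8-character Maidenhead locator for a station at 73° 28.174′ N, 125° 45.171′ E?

PQ23vl02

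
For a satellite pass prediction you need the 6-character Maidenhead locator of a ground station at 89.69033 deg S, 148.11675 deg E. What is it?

Shift to the Maidenhead origin (180°W, 90°S): lon 328.1168, lat 0.3097.
Field: 328.1168/20 → 16 → Q, 0.3097/10 → 0 → A; chars QA.
Square: 8.1168/2 → 4, 0.3097/1 → 0; chars 40.
Subsquare: 0.1168/0.0833333 → 1 → b, 0.3097/0.0416667 → 7 → h; chars bh.

QA40bh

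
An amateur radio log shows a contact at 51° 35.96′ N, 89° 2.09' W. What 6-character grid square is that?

EO51lo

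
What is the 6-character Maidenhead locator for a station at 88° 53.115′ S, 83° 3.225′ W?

Shift to the Maidenhead origin (180°W, 90°S): lon 96.9463, lat 1.1148.
Field: 96.9463/20 → 4 → E, 1.1148/10 → 0 → A; chars EA.
Square: 16.9463/2 → 8, 1.1148/1 → 1; chars 81.
Subsquare: 0.9463/0.0833333 → 11 → l, 0.1148/0.0416667 → 2 → c; chars lc.

EA81lc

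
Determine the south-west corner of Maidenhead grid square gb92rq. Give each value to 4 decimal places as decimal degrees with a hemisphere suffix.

77.3333° S, 40.5833° W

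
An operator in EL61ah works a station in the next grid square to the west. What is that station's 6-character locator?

EL51xh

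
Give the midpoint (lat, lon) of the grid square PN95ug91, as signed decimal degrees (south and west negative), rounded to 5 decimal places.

45.25625, 139.74583

Field P=15, N=13: +15·20° lon, +13·10° lat → SW at lon 120°, lat 40°.
Square 9, 5: +9·2° lon, +5·1° lat → SW at lon 138°, lat 45°.
Subsquare u=20, g=6: +20·0.0833333° lon, +6·0.0416667° lat → SW at lon 139.667°, lat 45.25°.
Extended square 9, 1: +9·0.00833333° lon, +1·0.00416667° lat → SW at lon 139.742°, lat 45.2542°.
Cell spans 0.00833333° lon × 0.00416667° lat. Centre is SW corner plus half of each.
latitude 45.25625, longitude 139.74583.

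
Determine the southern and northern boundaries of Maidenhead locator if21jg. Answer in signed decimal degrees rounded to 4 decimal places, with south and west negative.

-38.7500, -38.7083

Field I=8, F=5: +8·20° lon, +5·10° lat → SW at lon -20°, lat -40°.
Square 2, 1: +2·2° lon, +1·1° lat → SW at lon -16°, lat -39°.
Subsquare j=9, g=6: +9·0.0833333° lon, +6·0.0416667° lat → SW at lon -15.25°, lat -38.75°.
Cell spans 0.0833333° lon × 0.0416667° lat.
south -38.7500, north -38.7083.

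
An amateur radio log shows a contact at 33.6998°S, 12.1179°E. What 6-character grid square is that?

JF66bh

Shift to the Maidenhead origin (180°W, 90°S): lon 192.1179, lat 56.3002.
Field: 192.1179/20 → 9 → J, 56.3002/10 → 5 → F; chars JF.
Square: 12.1179/2 → 6, 6.3002/1 → 6; chars 66.
Subsquare: 0.1179/0.0833333 → 1 → b, 0.3002/0.0416667 → 7 → h; chars bh.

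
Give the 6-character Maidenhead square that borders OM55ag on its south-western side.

OM45xf

Longitude subsquare a = 0; −1 → -1, wraps to 23 = x, carry into square.
Longitude square 5; −1 → 4.
Latitude subsquare g = 6; −1 → 5 = f.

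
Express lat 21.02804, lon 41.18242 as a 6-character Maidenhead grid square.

LL01oa

Shift to the Maidenhead origin (180°W, 90°S): lon 221.1824, lat 111.0280.
Field: lon ⌊221.1824/20⌋ = 11 → L; lat ⌊111.0280/10⌋ = 11 → L.
Square: lon ⌊1.1824/2⌋ = 0; lat ⌊1.0280/1⌋ = 1.
Subsquare: lon ⌊1.1824/0.0833333⌋ = 14 → o; lat ⌊0.0280/0.0416667⌋ = 0 → a.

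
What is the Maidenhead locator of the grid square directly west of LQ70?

Longitude square 7; −1 → 6.
The latitude characters are unchanged.

LQ60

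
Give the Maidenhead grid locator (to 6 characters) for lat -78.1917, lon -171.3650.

Shift to the Maidenhead origin (180°W, 90°S): lon 8.6350, lat 11.8083.
Field: 8.6350/20 → 0 → A, 11.8083/10 → 1 → B; chars AB.
Square: 8.6350/2 → 4, 1.8083/1 → 1; chars 41.
Subsquare: 0.6350/0.0833333 → 7 → h, 0.8083/0.0416667 → 19 → t; chars ht.

AB41ht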